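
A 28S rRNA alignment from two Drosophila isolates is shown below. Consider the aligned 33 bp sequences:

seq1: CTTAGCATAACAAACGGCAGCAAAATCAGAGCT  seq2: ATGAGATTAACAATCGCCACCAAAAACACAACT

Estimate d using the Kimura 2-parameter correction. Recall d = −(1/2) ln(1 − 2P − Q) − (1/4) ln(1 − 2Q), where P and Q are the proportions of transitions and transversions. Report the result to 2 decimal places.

Of 33 sites, 1 differences are transitions and 9 are transversions, so P = 1/33 ≈ 0.030303 and Q = 9/33 ≈ 0.272727.
Under the Kimura two-parameter model, d = −½ ln(1 − 2P − Q) − ¼ ln(1 − 2Q).
1 − 2P − Q = 0.666667, giving −½ ln(0.666667) = 0.202732.
1 − 2Q = 0.454546, giving −¼ ln(0.454546) = 0.197114.
d = 0.202732 + 0.197114 = 0.399846.

0.40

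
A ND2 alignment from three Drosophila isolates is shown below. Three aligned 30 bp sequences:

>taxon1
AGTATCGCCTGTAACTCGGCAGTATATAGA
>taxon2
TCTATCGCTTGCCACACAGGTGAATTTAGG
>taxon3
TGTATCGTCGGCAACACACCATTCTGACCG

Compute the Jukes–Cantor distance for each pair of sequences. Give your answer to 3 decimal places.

d(taxon1,taxon2) = 0.572, d(taxon1,taxon3) = 0.730, d(taxon2,taxon3) = 0.824

taxon1–taxon2: 12/30 sites differ → p = 0.4, d = −0.75 ln(1 − 0.533333) = 0.571605 ≈ 0.572.
taxon1–taxon3: 14/30 sites differ → p ≈ 0.466667, d = −0.75 ln(1 − 0.622223) = 0.730088 ≈ 0.730.
taxon2–taxon3: 15/30 sites differ → p = 0.5, d = −0.75 ln(1 − 0.666667) = 0.823960 ≈ 0.824.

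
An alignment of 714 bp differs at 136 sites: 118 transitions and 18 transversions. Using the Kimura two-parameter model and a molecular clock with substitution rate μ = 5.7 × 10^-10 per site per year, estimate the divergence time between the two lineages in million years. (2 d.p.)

204.18

P = 118/714 ≈ 0.165266 and Q = 18/714 ≈ 0.02521.
Under the Kimura two-parameter model, d = −½ ln(1 − 2P − Q) − ¼ ln(1 − 2Q).
1 − 2P − Q = 0.644258, giving −½ ln(0.644258) = 0.219828.
1 − 2Q = 0.94958, giving −¼ ln(0.94958) = 0.012934.
d = 0.219828 + 0.012934 = 0.232762.
Under a molecular clock d = 2μt, so t = d/(2μ) = 0.232762 / (2 × 5.7 × 10^-10) = 204.18 million years.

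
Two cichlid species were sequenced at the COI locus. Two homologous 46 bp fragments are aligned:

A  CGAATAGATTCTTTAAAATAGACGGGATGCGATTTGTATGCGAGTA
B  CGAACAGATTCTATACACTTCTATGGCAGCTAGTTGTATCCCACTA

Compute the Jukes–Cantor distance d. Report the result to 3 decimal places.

The sequences differ at 16 of 46 sites, so p = 16/46 ≈ 0.347826.
d = −(3/4) ln(1 − 4p/3) = −0.75 ln(1 − 0.463768) = −0.75 ln(0.536232)
  = −0.75 × (-0.623188) = 0.467391 substitutions/site.

0.467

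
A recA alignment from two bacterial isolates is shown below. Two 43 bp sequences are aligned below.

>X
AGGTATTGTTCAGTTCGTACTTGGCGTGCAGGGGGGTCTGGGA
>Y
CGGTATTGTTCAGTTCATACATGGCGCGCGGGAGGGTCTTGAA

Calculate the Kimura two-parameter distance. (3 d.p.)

Of 43 sites, 5 differences are transitions and 3 are transversions, so P = 5/43 ≈ 0.116279 and Q = 3/43 ≈ 0.069767.
Under the Kimura two-parameter model, d = −½ ln(1 − 2P − Q) − ¼ ln(1 − 2Q).
1 − 2P − Q = 0.697675, giving −½ ln(0.697675) = 0.180001.
1 − 2Q = 0.860466, giving −¼ ln(0.860466) = 0.037570.
d = 0.180001 + 0.037570 = 0.217571.

0.218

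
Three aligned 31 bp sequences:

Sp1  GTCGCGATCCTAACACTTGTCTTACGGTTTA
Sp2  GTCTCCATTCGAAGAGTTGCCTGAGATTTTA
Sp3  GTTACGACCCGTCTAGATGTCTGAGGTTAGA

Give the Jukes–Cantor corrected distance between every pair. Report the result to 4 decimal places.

d(Sp1,Sp2) = 0.4806, d(Sp1,Sp3) = 0.6913, d(Sp2,Sp3) = 0.6143

Sp1–Sp2: 11/31 sites differ → p ≈ 0.354839, d = −0.75 ln(1 − 0.473119) = 0.480585 ≈ 0.4806.
Sp1–Sp3: 14/31 sites differ → p ≈ 0.451613, d = −0.75 ln(1 − 0.602151) = 0.691262 ≈ 0.6913.
Sp2–Sp3: 13/31 sites differ → p ≈ 0.419355, d = −0.75 ln(1 − 0.55914) = 0.614271 ≈ 0.6143.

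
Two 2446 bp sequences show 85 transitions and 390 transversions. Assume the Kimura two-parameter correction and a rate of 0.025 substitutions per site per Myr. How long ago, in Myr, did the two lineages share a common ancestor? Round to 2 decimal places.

4.52

P = 85/2446 ≈ 0.034751 and Q = 390/2446 ≈ 0.159444.
Under the Kimura two-parameter model, d = −½ ln(1 − 2P − Q) − ¼ ln(1 − 2Q).
1 − 2P − Q = 0.771054, giving −½ ln(0.771054) = 0.129998.
1 − 2Q = 0.681112, giving −¼ ln(0.681112) = 0.096007.
d = 0.129998 + 0.096007 = 0.226005.
Under a molecular clock d = 2μt, so t = d/(2μ) = 0.226005 / (2 × 0.025) = 4.52 Myr.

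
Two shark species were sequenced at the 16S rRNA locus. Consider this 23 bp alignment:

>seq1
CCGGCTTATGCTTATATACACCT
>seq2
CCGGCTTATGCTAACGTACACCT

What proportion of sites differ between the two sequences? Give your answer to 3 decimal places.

The sequences differ at 3 of 23 positions (sites 13, 15, 16).
p = 3/23 = 0.130434… ≈ 0.130 (to 3 d.p.).

0.130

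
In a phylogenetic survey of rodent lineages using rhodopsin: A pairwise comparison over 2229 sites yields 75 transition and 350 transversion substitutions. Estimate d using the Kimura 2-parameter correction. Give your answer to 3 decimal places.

0.221

P = 75/2229 ≈ 0.033647 and Q = 350/2229 ≈ 0.157021.
Under the Kimura two-parameter model, d = −½ ln(1 − 2P − Q) − ¼ ln(1 − 2Q).
1 − 2P − Q = 0.775685, giving −½ ln(0.775685) = 0.127004.
1 − 2Q = 0.685958, giving −¼ ln(0.685958) = 0.094235.
d = 0.127004 + 0.094235 = 0.221239.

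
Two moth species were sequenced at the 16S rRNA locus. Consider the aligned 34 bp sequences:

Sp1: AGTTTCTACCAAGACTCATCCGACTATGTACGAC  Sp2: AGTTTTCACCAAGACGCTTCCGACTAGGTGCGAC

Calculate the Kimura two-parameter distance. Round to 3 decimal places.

0.202

Of 34 sites, 3 differences are transitions and 3 are transversions, so P = 3/34 ≈ 0.088235 and Q = 3/34 ≈ 0.088235.
Under the Kimura two-parameter model, d = −½ ln(1 − 2P − Q) − ¼ ln(1 − 2Q).
1 − 2P − Q = 0.735295, giving −½ ln(0.735295) = 0.153742.
1 − 2Q = 0.82353, giving −¼ ln(0.82353) = 0.048539.
d = 0.153742 + 0.048539 = 0.202281.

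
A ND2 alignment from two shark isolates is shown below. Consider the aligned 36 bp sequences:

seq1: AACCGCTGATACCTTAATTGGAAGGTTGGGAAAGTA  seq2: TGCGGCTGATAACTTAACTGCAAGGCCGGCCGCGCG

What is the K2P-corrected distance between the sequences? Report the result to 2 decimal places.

0.56

Of 36 sites, 7 differences are transitions and 7 are transversions, so P = 7/36 ≈ 0.194444 and Q = 7/36 ≈ 0.194444.
Under the Kimura two-parameter model, d = −½ ln(1 − 2P − Q) − ¼ ln(1 − 2Q).
1 − 2P − Q = 0.416668, giving −½ ln(0.416668) = 0.437733.
1 − 2Q = 0.611112, giving −¼ ln(0.611112) = 0.123119.
d = 0.437733 + 0.123119 = 0.560852.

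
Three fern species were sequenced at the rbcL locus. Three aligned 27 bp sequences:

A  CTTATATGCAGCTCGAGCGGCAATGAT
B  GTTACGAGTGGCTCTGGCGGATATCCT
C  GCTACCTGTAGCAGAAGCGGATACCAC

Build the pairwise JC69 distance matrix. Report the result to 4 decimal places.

d(A,B) = 0.6735, d(A,C) = 0.7704, d(B,C) = 0.5876

A–B: 12/27 sites differ → p ≈ 0.444444, d = −0.75 ln(1 − 0.592592) = 0.673455 ≈ 0.6735.
A–C: 13/27 sites differ → p ≈ 0.481481, d = −0.75 ln(1 − 0.641975) = 0.770364 ≈ 0.7704.
B–C: 11/27 sites differ → p ≈ 0.407407, d = −0.75 ln(1 − 0.543209) = 0.587647 ≈ 0.5876.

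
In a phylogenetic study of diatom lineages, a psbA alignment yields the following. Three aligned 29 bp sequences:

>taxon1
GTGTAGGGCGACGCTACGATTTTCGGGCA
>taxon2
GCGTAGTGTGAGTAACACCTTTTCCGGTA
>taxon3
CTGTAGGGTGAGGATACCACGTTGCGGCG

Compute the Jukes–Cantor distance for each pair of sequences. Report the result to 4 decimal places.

taxon1–taxon2: 13/29 sites differ → p ≈ 0.448276, d = −0.75 ln(1 − 0.597701) = 0.682920 ≈ 0.6829.
taxon1–taxon3: 10/29 sites differ → p ≈ 0.344828, d = −0.75 ln(1 − 0.459771) = 0.461822 ≈ 0.4618.
taxon2–taxon3: 13/29 sites differ → p ≈ 0.448276, d = −0.75 ln(1 − 0.597701) = 0.682920 ≈ 0.6829.

d(taxon1,taxon2) = 0.6829, d(taxon1,taxon3) = 0.4618, d(taxon2,taxon3) = 0.6829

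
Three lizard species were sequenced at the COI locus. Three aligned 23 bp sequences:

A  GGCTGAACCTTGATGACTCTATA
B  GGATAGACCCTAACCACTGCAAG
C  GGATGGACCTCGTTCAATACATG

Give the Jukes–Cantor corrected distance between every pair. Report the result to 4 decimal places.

d(A,B) = 0.7614, d(A,C) = 0.5532, d(B,C) = 0.5532

A–B: 11/23 sites differ → p ≈ 0.478261, d = −0.75 ln(1 − 0.637681) = 0.761423 ≈ 0.7614.
A–C: 9/23 sites differ → p ≈ 0.391304, d = −0.75 ln(1 − 0.521739) = 0.553199 ≈ 0.5532.
B–C: 9/23 sites differ → p ≈ 0.391304, d = −0.75 ln(1 − 0.521739) = 0.553199 ≈ 0.5532.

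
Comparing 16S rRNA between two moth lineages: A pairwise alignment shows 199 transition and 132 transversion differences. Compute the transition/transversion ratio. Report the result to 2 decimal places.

R = 199/132 = 1.507575… ≈ 1.51 (to 2 d.p.).

1.51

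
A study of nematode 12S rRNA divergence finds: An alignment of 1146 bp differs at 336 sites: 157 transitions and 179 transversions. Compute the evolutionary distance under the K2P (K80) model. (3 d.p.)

0.375

P = 157/1146 ≈ 0.136998 and Q = 179/1146 ≈ 0.156195.
Under the Kimura two-parameter model, d = −½ ln(1 − 2P − Q) − ¼ ln(1 − 2Q).
1 − 2P − Q = 0.569809, giving −½ ln(0.569809) = 0.281227.
1 − 2Q = 0.68761, giving −¼ ln(0.68761) = 0.093633.
d = 0.281227 + 0.093633 = 0.374860.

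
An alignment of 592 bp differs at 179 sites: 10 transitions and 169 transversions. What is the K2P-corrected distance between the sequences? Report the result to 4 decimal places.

0.4038

P = 10/592 ≈ 0.016892 and Q = 169/592 ≈ 0.285473.
Under the Kimura two-parameter model, d = −½ ln(1 − 2P − Q) − ¼ ln(1 − 2Q).
1 − 2P − Q = 0.680743, giving −½ ln(0.680743) = 0.192285.
1 − 2Q = 0.429054, giving −¼ ln(0.429054) = 0.211543.
d = 0.192285 + 0.211543 = 0.403828.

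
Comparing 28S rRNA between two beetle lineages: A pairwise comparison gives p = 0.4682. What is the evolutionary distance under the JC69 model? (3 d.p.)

d = −(3/4) ln(1 − 4p/3) = −0.75 ln(1 − 0.624267) = −0.75 ln(0.375733)
  = −0.75 × (-0.978876) = 0.734157 substitutions/site.

0.734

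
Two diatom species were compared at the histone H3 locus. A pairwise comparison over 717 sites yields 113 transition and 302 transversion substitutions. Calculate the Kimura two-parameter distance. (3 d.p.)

1.129

P = 113/717 ≈ 0.157601 and Q = 302/717 ≈ 0.421199.
Under the Kimura two-parameter model, d = −½ ln(1 − 2P − Q) − ¼ ln(1 − 2Q).
1 − 2P − Q = 0.263599, giving −½ ln(0.263599) = 0.666663.
1 − 2Q = 0.157602, giving −¼ ln(0.157602) = 0.461921.
d = 0.666663 + 0.461921 = 1.128584.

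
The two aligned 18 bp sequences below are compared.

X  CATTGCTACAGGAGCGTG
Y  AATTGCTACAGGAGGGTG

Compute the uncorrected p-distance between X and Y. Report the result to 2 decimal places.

0.11

The sequences differ at 2 of 18 positions (sites 1, 15).
p = 2/18 = 0.111111… ≈ 0.11 (to 2 d.p.).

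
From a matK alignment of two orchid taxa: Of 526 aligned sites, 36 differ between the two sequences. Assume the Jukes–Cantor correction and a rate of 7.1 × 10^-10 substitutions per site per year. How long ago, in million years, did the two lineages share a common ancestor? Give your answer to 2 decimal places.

p = 36/526 ≈ 0.068441.
d = −(3/4) ln(1 − 4p/3) = −0.75 ln(1 − 0.091255) = −0.75 ln(0.908745)
  = −0.75 × (-0.095691) = 0.071768 substitutions/site.
Under a molecular clock d = 2μt, so t = d/(2μ) = 0.071768 / (2 × 7.1 × 10^-10) = 50.54 million years.

50.54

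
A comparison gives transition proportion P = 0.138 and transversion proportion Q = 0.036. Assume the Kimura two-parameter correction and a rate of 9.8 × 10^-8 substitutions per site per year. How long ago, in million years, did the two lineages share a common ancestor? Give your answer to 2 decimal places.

1.05

Under the Kimura two-parameter model, d = −½ ln(1 − 2P − Q) − ¼ ln(1 − 2Q).
1 − 2P − Q = 0.688, giving −½ ln(0.688) = 0.186983.
1 − 2Q = 0.928, giving −¼ ln(0.928) = 0.018681.
d = 0.186983 + 0.018681 = 0.205664.
Under a molecular clock d = 2μt, so t = d/(2μ) = 0.205664 / (2 × 9.8 × 10^-8) = 1.05 million years.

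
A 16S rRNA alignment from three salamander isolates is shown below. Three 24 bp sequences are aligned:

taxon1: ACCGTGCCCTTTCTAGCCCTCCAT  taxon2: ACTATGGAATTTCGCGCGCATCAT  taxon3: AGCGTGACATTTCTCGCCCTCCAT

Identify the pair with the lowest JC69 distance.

taxon1–taxon2: 10/24 differ, p = 0.417, d = 0.608.
taxon1–taxon3: 4/24 differ, p = 0.167, d = 0.188.
taxon2–taxon3: 9/24 differ, p = 0.375, d = 0.520.
The smallest distance is between taxon1 and taxon3.

taxon1 and taxon3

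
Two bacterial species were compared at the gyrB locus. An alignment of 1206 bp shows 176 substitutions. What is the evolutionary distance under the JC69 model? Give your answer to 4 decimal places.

0.1623

p = 176/1206 ≈ 0.145937.
d = −(3/4) ln(1 − 4p/3) = −0.75 ln(1 − 0.194583) = −0.75 ln(0.805417)
  = −0.75 × (-0.216395) = 0.162296 substitutions/site.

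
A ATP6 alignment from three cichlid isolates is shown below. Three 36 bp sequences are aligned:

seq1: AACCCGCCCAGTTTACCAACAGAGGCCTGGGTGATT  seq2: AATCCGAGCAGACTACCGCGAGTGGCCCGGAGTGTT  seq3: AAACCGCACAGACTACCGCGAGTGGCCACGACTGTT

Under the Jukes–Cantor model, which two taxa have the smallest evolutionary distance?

seq1–seq2: 14/36 differ, p = 0.389, d = 0.548.
seq1–seq3: 14/36 differ, p = 0.389, d = 0.548.
seq2–seq3: 6/36 differ, p = 0.167, d = 0.188.
The smallest distance is between seq2 and seq3.

seq2 and seq3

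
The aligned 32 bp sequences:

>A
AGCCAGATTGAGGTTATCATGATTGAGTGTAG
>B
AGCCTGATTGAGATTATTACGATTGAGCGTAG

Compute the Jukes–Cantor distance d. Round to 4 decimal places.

The sequences differ at 5 of 32 sites (5, 13, 18, 20, 28), so p = 5/32 = 0.15625.
d = −(3/4) ln(1 − 4p/3) = −0.75 ln(1 − 0.208333) = −0.75 ln(0.791667)
  = −0.75 × (-0.233614) = 0.175211 substitutions/site.

0.1752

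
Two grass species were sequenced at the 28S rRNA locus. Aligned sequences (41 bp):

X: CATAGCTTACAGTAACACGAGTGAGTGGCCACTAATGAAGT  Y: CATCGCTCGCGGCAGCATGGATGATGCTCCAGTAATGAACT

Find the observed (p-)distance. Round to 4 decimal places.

The sequences differ at 15 of 41 positions.
p = 15/41 = 0.365853… ≈ 0.3659 (to 4 d.p.).

0.3659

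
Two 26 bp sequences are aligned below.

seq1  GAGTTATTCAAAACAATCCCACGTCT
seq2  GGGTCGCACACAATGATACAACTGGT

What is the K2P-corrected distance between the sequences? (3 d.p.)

Of 26 sites, 6 differences are transitions and 7 are transversions, so P = 6/26 ≈ 0.230769 and Q = 7/26 ≈ 0.269231.
Under the Kimura two-parameter model, d = −½ ln(1 − 2P − Q) − ¼ ln(1 − 2Q).
1 − 2P − Q = 0.269231, giving −½ ln(0.269231) = 0.656093.
1 − 2Q = 0.461538, giving −¼ ln(0.461538) = 0.193298.
d = 0.656093 + 0.193298 = 0.849391.

0.849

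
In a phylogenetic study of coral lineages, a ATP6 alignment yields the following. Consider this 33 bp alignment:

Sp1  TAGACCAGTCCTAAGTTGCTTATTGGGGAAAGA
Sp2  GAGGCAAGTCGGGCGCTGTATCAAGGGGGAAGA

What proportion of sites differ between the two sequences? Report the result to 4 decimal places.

0.4242

The sequences differ at 14 of 33 positions.
p = 14/33 = 0.424242… ≈ 0.4242 (to 4 d.p.).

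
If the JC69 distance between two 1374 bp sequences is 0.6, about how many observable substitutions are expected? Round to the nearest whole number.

567

Invert JC69: p = (3/4)(1 − e^(−4d/3)) = 0.75 × (1 − e^(-0.8)) = 0.75 × (1 − 0.449329) = 0.413003.
Expected differing sites = pL ≈ 0.413003 × 1374 = 567.466122 ≈ 567.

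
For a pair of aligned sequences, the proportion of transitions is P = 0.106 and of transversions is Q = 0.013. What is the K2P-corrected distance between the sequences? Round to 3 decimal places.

0.134

Under the Kimura two-parameter model, d = −½ ln(1 − 2P − Q) − ¼ ln(1 − 2Q).
1 − 2P − Q = 0.775, giving −½ ln(0.775) = 0.127446.
1 − 2Q = 0.974, giving −¼ ln(0.974) = 0.006586.
d = 0.127446 + 0.006586 = 0.134032.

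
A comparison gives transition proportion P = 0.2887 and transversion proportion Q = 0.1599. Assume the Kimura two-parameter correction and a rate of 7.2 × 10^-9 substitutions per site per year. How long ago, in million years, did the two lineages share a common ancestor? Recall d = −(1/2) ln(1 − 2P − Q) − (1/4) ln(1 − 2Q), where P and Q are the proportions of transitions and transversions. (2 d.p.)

Under the Kimura two-parameter model, d = −½ ln(1 − 2P − Q) − ¼ ln(1 − 2Q).
1 − 2P − Q = 0.2627, giving −½ ln(0.2627) = 0.668371.
1 − 2Q = 0.6802, giving −¼ ln(0.6802) = 0.096342.
d = 0.668371 + 0.096342 = 0.764713.
Under a molecular clock d = 2μt, so t = d/(2μ) = 0.764713 / (2 × 7.2 × 10^-9) = 53.11 million years.

53.11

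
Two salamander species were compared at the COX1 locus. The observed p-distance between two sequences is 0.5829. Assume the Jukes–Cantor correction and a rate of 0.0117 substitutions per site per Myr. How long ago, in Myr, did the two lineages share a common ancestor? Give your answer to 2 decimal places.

d = −(3/4) ln(1 − 4p/3) = −0.75 ln(1 − 0.7772) = −0.75 ln(0.2228)
  = −0.75 × (-1.501481) = 1.126111 substitutions/site.
Under a molecular clock d = 2μt, so t = d/(2μ) = 1.126111 / (2 × 0.0117) = 48.12 Myr.

48.12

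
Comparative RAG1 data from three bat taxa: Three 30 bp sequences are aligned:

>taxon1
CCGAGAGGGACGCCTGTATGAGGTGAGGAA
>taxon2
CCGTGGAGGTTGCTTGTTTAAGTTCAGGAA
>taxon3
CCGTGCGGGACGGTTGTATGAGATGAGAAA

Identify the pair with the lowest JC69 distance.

taxon1–taxon2: 10/30 differ, p = 0.333, d = 0.441.
taxon1–taxon3: 6/30 differ, p = 0.200, d = 0.233.
taxon2–taxon3: 10/30 differ, p = 0.333, d = 0.441.
The smallest distance is between taxon1 and taxon3.

taxon1 and taxon3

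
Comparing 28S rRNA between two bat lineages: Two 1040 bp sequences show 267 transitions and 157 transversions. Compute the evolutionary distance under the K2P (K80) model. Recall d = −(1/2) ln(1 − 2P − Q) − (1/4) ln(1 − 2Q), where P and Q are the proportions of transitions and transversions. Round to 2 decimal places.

0.64

P = 267/1040 ≈ 0.256731 and Q = 157/1040 ≈ 0.150962.
Under the Kimura two-parameter model, d = −½ ln(1 − 2P − Q) − ¼ ln(1 − 2Q).
1 − 2P − Q = 0.335576, giving −½ ln(0.335576) = 0.545953.
1 − 2Q = 0.698076, giving −¼ ln(0.698076) = 0.089857.
d = 0.545953 + 0.089857 = 0.635810.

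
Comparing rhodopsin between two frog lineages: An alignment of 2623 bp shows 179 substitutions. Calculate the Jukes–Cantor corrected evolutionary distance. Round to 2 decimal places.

0.07

p = 179/2623 ≈ 0.068242.
d = −(3/4) ln(1 − 4p/3) = −0.75 ln(1 − 0.090989) = −0.75 ln(0.909011)
  = −0.75 × (-0.095398) = 0.071549 substitutions/site.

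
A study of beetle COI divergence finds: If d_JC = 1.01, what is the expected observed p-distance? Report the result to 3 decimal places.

p = (3/4)(1 − e^(−4d/3)) = 0.75 × (1 − e^(-1.346667)) = 0.75 × (1 − 0.260106) = 0.554921.

0.555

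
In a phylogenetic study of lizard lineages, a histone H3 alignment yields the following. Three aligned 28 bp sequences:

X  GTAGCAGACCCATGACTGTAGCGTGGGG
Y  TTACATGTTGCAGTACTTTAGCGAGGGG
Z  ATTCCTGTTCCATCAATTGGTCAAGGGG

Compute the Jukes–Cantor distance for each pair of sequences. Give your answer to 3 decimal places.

X–Y: 11/28 sites differ → p ≈ 0.392857, d = −0.75 ln(1 − 0.523809) = 0.556452 ≈ 0.556.
X–Z: 14/28 sites differ → p = 0.5, d = −0.75 ln(1 − 0.666667) = 0.823960 ≈ 0.824.
Y–Z: 11/28 sites differ → p ≈ 0.392857, d = −0.75 ln(1 − 0.523809) = 0.556452 ≈ 0.556.

d(X,Y) = 0.556, d(X,Z) = 0.824, d(Y,Z) = 0.556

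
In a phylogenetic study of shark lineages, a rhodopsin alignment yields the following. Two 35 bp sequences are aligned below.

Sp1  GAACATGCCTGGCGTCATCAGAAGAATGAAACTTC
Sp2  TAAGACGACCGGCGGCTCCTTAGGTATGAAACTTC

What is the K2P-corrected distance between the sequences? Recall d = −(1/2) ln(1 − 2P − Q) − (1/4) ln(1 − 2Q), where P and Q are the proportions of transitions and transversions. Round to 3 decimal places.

0.458

Of 35 sites, 4 differences are transitions and 8 are transversions, so P = 4/35 ≈ 0.114286 and Q = 8/35 ≈ 0.228571.
Under the Kimura two-parameter model, d = −½ ln(1 − 2P − Q) − ¼ ln(1 − 2Q).
1 − 2P − Q = 0.542857, giving −½ ln(0.542857) = 0.305455.
1 − 2Q = 0.542858, giving −¼ ln(0.542858) = 0.152727.
d = 0.305455 + 0.152727 = 0.458182.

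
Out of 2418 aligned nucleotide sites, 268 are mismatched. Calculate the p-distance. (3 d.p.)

0.111

p = 268/2418 = 0.110835… ≈ 0.111 (to 3 d.p.).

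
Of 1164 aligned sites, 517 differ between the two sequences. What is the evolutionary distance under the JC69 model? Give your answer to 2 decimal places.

0.67

p = 517/1164 ≈ 0.444158.
d = −(3/4) ln(1 − 4p/3) = −0.75 ln(1 − 0.592211) = −0.75 ln(0.407789)
  = −0.75 × (-0.897005) = 0.672754 substitutions/site.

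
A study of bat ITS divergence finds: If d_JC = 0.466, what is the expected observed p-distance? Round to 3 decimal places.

0.347

p = (3/4)(1 − e^(−4d/3)) = 0.75 × (1 − e^(-0.621333)) = 0.75 × (1 − 0.537228) = 0.347079.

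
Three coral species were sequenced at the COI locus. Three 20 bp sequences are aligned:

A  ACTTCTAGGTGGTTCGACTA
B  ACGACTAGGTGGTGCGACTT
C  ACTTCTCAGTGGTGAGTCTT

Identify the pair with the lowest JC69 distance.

A–B: 4/20 differ, p = 0.200, d = 0.233.
A–C: 6/20 differ, p = 0.300, d = 0.383.
B–C: 6/20 differ, p = 0.300, d = 0.383.
The smallest distance is between A and B.

A and B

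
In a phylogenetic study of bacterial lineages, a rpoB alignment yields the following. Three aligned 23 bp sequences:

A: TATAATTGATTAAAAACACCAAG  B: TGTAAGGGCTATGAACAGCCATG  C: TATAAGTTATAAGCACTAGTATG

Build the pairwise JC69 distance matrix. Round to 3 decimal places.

d(A,B) = 0.761, d(A,C) = 0.650, d(B,C) = 0.650

A–B: 11/23 sites differ → p ≈ 0.478261, d = −0.75 ln(1 − 0.637681) = 0.761423 ≈ 0.761.
A–C: 10/23 sites differ → p ≈ 0.434783, d = −0.75 ln(1 − 0.579711) = 0.650110 ≈ 0.650.
B–C: 10/23 sites differ → p ≈ 0.434783, d = −0.75 ln(1 − 0.579711) = 0.650110 ≈ 0.650.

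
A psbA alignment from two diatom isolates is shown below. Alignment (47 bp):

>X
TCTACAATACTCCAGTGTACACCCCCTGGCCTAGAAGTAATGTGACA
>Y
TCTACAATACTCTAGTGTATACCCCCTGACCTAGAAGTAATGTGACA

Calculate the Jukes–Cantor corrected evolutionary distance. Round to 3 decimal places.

The sequences differ at 3 of 47 sites (13, 20, 29), so p = 3/47 ≈ 0.06383.
d = −(3/4) ln(1 − 4p/3) = −0.75 ln(1 − 0.085107) = −0.75 ln(0.914893)
  = −0.75 × (-0.088948) = 0.066711 substitutions/site.

0.067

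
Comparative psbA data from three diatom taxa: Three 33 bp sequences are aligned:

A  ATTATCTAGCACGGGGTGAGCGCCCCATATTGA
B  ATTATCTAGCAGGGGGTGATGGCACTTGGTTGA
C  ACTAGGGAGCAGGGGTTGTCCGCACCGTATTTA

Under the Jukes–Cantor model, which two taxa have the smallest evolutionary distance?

A and B

A–B: 8/33 differ, p = 0.242, d = 0.293.
A–C: 11/33 differ, p = 0.333, d = 0.441.
B–C: 13/33 differ, p = 0.394, d = 0.559.
The smallest distance is between A and B.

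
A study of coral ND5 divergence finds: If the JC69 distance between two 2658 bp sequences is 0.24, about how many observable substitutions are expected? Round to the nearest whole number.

546

Invert JC69: p = (3/4)(1 − e^(−4d/3)) = 0.75 × (1 − e^(-0.32)) = 0.75 × (1 − 0.726149) = 0.205388.
Expected differing sites = pL ≈ 0.205388 × 2658 = 545.921304 ≈ 546.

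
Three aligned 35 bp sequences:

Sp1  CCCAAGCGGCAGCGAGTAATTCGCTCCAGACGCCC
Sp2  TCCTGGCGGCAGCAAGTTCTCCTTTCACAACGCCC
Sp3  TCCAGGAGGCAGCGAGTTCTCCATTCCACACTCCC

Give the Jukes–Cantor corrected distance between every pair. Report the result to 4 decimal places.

Sp1–Sp2: 12/35 sites differ → p ≈ 0.342857, d = −0.75 ln(1 − 0.457143) = 0.458182 ≈ 0.4582.
Sp1–Sp3: 10/35 sites differ → p ≈ 0.285714, d = −0.75 ln(1 − 0.380952) = 0.359679 ≈ 0.3597.
Sp2–Sp3: 8/35 sites differ → p ≈ 0.228571, d = −0.75 ln(1 − 0.304761) = 0.272625 ≈ 0.2726.

d(Sp1,Sp2) = 0.4582, d(Sp1,Sp3) = 0.3597, d(Sp2,Sp3) = 0.2726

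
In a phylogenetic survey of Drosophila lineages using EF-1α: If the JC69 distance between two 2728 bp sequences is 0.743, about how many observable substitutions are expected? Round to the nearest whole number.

Invert JC69: p = (3/4)(1 − e^(−4d/3)) = 0.75 × (1 − e^(-0.990667)) = 0.75 × (1 − 0.371329) = 0.471503.
Expected differing sites = pL ≈ 0.471503 × 2728 = 1286.260184 ≈ 1286.

1286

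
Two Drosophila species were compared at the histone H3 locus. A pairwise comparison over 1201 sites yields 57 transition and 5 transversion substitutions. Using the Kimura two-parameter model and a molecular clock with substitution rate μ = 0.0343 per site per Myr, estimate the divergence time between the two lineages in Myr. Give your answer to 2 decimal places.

P = 57/1201 ≈ 0.04746 and Q = 5/1201 ≈ 0.004163.
Under the Kimura two-parameter model, d = −½ ln(1 − 2P − Q) − ¼ ln(1 − 2Q).
1 − 2P − Q = 0.900917, giving −½ ln(0.900917) = 0.052171.
1 − 2Q = 0.991674, giving −¼ ln(0.991674) = 0.002090.
d = 0.052171 + 0.002090 = 0.054261.
Under a molecular clock d = 2μt, so t = d/(2μ) = 0.054261 / (2 × 0.0343) = 0.79 Myr.

0.79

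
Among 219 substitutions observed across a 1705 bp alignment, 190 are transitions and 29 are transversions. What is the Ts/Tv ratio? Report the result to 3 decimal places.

6.552

R = 190/29 = 6.551724… ≈ 6.552 (to 3 d.p.).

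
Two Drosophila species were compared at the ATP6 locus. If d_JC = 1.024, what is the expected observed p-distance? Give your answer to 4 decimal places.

0.5585

p = (3/4)(1 − e^(−4d/3)) = 0.75 × (1 − e^(-1.365333)) = 0.75 × (1 − 0.255296) = 0.558528.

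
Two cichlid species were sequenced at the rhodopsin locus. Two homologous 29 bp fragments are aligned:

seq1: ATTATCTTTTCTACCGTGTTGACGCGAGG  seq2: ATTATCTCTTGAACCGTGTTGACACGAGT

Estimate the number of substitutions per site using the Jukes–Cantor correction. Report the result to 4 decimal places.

The sequences differ at 5 of 29 sites (8, 11, 12, 24, 29), so p = 5/29 ≈ 0.172414.
d = −(3/4) ln(1 − 4p/3) = −0.75 ln(1 − 0.229885) = −0.75 ln(0.770115)
  = −0.75 × (-0.261215) = 0.195911 substitutions/site.

0.1959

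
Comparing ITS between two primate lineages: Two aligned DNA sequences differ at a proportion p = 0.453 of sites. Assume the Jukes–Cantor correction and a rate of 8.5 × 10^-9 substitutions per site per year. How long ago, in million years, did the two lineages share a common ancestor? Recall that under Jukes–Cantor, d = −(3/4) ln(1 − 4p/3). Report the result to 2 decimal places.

d = −(3/4) ln(1 − 4p/3) = −0.75 ln(1 − 0.604) = −0.75 ln(0.396)
  = −0.75 × (-0.926341) = 0.694756 substitutions/site.
Under a molecular clock d = 2μt, so t = d/(2μ) = 0.694756 / (2 × 8.5 × 10^-9) = 40.87 million years.

40.87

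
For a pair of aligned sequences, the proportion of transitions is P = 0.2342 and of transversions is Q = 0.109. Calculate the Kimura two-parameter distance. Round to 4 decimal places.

Under the Kimura two-parameter model, d = −½ ln(1 − 2P − Q) − ¼ ln(1 − 2Q).
1 − 2P − Q = 0.4226, giving −½ ln(0.4226) = 0.430665.
1 − 2Q = 0.782, giving −¼ ln(0.782) = 0.061475.
d = 0.430665 + 0.061475 = 0.492140.

0.4921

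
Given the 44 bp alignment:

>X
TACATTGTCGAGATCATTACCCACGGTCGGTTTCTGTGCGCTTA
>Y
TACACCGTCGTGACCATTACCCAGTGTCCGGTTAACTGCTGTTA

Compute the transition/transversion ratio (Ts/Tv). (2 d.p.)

0.30

Transitions are A↔G and C↔T; transversions are all other mismatches.
Transitions: 3. Transversions: 10.
R = 3/10 = 0.30.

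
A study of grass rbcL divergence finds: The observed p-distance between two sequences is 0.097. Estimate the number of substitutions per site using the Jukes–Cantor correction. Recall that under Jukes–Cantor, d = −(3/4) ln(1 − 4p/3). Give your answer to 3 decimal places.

d = −(3/4) ln(1 − 4p/3) = −0.75 ln(1 − 0.129333) = −0.75 ln(0.870667)
  = −0.75 × (-0.138496) = 0.103872 substitutions/site.

0.104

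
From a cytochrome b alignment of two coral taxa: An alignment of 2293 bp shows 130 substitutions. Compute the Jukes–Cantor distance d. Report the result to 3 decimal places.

p = 130/2293 ≈ 0.056694.
d = −(3/4) ln(1 − 4p/3) = −0.75 ln(1 − 0.075592) = −0.75 ln(0.924408)
  = −0.75 × (-0.078602) = 0.058952 substitutions/site.

0.059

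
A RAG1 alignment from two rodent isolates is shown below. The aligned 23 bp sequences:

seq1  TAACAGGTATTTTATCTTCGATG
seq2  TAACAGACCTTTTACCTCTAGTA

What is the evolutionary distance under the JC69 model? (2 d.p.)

The sequences differ at 9 of 23 sites (7, 8, 9, 15, 18, 19, 20, 21, 23), so p = 9/23 ≈ 0.391304.
d = −(3/4) ln(1 − 4p/3) = −0.75 ln(1 − 0.521739) = −0.75 ln(0.478261)
  = −0.75 × (-0.737599) = 0.553199 substitutions/site.

0.55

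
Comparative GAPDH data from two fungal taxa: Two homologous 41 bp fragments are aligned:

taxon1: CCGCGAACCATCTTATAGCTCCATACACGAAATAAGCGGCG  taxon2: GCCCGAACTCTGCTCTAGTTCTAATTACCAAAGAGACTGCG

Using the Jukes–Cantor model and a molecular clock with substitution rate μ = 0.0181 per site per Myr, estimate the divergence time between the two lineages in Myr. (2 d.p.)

16.68

The sequences differ at 17 of 41 sites, so p = 17/41 ≈ 0.414634.
d = −(3/4) ln(1 − 4p/3) = −0.75 ln(1 − 0.552845) = −0.75 ln(0.447155)
  = −0.75 × (-0.804850) = 0.603638 substitutions/site.
Under a molecular clock d = 2μt, so t = d/(2μ) = 0.603638 / (2 × 0.0181) = 16.68 Myr.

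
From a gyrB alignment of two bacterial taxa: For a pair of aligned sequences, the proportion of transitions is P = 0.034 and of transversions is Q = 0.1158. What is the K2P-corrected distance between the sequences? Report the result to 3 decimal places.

Under the Kimura two-parameter model, d = −½ ln(1 − 2P − Q) − ¼ ln(1 − 2Q).
1 − 2P − Q = 0.8162, giving −½ ln(0.8162) = 0.101548.
1 − 2Q = 0.7684, giving −¼ ln(0.7684) = 0.065861.
d = 0.101548 + 0.065861 = 0.167409.

0.167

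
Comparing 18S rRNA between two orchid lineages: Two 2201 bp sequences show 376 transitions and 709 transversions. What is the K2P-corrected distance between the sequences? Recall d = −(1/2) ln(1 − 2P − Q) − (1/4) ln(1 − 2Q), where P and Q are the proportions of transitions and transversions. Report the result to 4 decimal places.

P = 376/2201 ≈ 0.170831 and Q = 709/2201 ≈ 0.322126.
Under the Kimura two-parameter model, d = −½ ln(1 − 2P − Q) − ¼ ln(1 − 2Q).
1 − 2P − Q = 0.336212, giving −½ ln(0.336212) = 0.545007.
1 − 2Q = 0.355748, giving −¼ ln(0.355748) = 0.258383.
d = 0.545007 + 0.258383 = 0.803390.

0.8034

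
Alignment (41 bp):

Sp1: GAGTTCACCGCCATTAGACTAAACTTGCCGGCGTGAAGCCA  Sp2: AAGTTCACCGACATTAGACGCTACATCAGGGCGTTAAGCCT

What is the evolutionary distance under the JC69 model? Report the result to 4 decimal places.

0.3321

The sequences differ at 11 of 41 sites, so p = 11/41 ≈ 0.268293.
d = −(3/4) ln(1 − 4p/3) = −0.75 ln(1 − 0.357724) = −0.75 ln(0.642276)
  = −0.75 × (-0.442737) = 0.332053 substitutions/site.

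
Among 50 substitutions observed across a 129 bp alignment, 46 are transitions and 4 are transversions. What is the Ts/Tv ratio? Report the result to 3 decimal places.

R = 46/4 = 11.500.

11.500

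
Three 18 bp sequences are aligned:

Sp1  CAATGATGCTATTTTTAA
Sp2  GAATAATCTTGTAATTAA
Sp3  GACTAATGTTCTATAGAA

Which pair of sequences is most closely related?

Sp1–Sp2: 7/18 differ, p = 0.389, d = 0.548.
Sp1–Sp3: 8/18 differ, p = 0.444, d = 0.673.
Sp2–Sp3: 6/18 differ, p = 0.333, d = 0.441.
The smallest distance is between Sp2 and Sp3.

Sp2 and Sp3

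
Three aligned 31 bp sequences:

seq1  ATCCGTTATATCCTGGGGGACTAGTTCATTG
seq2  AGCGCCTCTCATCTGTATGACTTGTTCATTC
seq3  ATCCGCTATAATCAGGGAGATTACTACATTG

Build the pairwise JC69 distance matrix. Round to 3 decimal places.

d(seq1,seq2) = 0.614, d(seq1,seq3) = 0.316, d(seq2,seq3) = 0.691

seq1–seq2: 13/31 sites differ → p ≈ 0.419355, d = −0.75 ln(1 − 0.55914) = 0.614271 ≈ 0.614.
seq1–seq3: 8/31 sites differ → p ≈ 0.258065, d = −0.75 ln(1 − 0.344087) = 0.316295 ≈ 0.316.
seq2–seq3: 14/31 sites differ → p ≈ 0.451613, d = −0.75 ln(1 − 0.602151) = 0.691262 ≈ 0.691.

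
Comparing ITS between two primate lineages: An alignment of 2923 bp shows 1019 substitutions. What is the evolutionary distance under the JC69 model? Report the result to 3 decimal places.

0.469

p = 1019/2923 ≈ 0.348614.
d = −(3/4) ln(1 − 4p/3) = −0.75 ln(1 − 0.464819) = −0.75 ln(0.535181)
  = −0.75 × (-0.625150) = 0.468863 substitutions/site.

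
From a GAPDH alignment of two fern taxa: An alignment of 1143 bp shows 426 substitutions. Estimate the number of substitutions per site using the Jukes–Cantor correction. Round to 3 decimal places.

0.515

p = 426/1143 ≈ 0.372703.
d = −(3/4) ln(1 − 4p/3) = −0.75 ln(1 − 0.496937) = −0.75 ln(0.503063)
  = −0.75 × (-0.687040) = 0.515280 substitutions/site.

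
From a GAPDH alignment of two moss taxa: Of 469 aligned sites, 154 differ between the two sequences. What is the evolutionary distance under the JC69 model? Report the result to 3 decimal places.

0.432

p = 154/469 ≈ 0.328358.
d = −(3/4) ln(1 − 4p/3) = −0.75 ln(1 − 0.437811) = −0.75 ln(0.562189)
  = −0.75 × (-0.575917) = 0.431938 substitutions/site.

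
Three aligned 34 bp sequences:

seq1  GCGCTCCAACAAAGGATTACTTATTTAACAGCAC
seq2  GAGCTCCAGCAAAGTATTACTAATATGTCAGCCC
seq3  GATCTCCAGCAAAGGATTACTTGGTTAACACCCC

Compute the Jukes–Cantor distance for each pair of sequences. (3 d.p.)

d(seq1,seq2) = 0.282, d(seq1,seq3) = 0.241, d(seq2,seq3) = 0.326

seq1–seq2: 8/34 sites differ → p ≈ 0.235294, d = −0.75 ln(1 − 0.313725) = 0.282358 ≈ 0.282.
seq1–seq3: 7/34 sites differ → p ≈ 0.205882, d = −0.75 ln(1 − 0.274509) = 0.240680 ≈ 0.241.
seq2–seq3: 9/34 sites differ → p ≈ 0.264706, d = −0.75 ln(1 − 0.352941) = 0.326488 ≈ 0.326.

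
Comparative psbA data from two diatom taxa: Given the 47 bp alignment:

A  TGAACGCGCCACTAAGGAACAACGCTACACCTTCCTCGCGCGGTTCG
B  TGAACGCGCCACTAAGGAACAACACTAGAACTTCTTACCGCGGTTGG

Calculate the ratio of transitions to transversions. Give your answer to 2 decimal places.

0.40

Transitions are A↔G and C↔T; transversions are all other mismatches.
Transitions: 2. Transversions: 5.
R = 2/5 = 0.40.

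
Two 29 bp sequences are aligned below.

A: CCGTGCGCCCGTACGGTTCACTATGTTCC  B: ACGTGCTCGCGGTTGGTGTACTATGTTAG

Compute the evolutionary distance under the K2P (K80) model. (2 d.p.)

0.47

Of 29 sites, 2 differences are transitions and 8 are transversions, so P = 2/29 ≈ 0.068966 and Q = 8/29 ≈ 0.275862.
Under the Kimura two-parameter model, d = −½ ln(1 − 2P − Q) − ¼ ln(1 − 2Q).
1 − 2P − Q = 0.586206, giving −½ ln(0.586206) = 0.267042.
1 − 2Q = 0.448276, giving −¼ ln(0.448276) = 0.200587.
d = 0.267042 + 0.200587 = 0.467629.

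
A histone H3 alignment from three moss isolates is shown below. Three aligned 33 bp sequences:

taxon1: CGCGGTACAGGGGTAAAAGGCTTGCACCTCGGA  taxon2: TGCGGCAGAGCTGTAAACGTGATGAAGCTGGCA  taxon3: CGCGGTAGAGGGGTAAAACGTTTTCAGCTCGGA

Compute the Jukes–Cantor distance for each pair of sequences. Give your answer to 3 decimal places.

d(taxon1,taxon2) = 0.559, d(taxon1,taxon3) = 0.169, d(taxon2,taxon3) = 0.559

taxon1–taxon2: 13/33 sites differ → p ≈ 0.393939, d = −0.75 ln(1 − 0.525252) = 0.558728 ≈ 0.559.
taxon1–taxon3: 5/33 sites differ → p ≈ 0.151515, d = −0.75 ln(1 − 0.20202) = 0.169254 ≈ 0.169.
taxon2–taxon3: 13/33 sites differ → p ≈ 0.393939, d = −0.75 ln(1 − 0.525252) = 0.558728 ≈ 0.559.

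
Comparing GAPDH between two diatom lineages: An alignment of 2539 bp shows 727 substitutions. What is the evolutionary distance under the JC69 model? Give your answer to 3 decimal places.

p = 727/2539 ≈ 0.286333.
d = −(3/4) ln(1 − 4p/3) = −0.75 ln(1 − 0.381777) = −0.75 ln(0.618223)
  = −0.75 × (-0.480906) = 0.360680 substitutions/site.

0.361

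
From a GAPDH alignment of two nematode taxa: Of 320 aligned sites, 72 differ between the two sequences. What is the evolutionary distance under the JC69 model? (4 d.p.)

p = 72/320 = 0.225.
d = −(3/4) ln(1 − 4p/3) = −0.75 ln(1 − 0.3) = −0.75 ln(0.7)
  = −0.75 × (-0.356675) = 0.267506 substitutions/site.

0.2675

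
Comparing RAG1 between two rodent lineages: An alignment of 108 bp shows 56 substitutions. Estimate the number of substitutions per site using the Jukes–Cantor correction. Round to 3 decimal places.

0.882

p = 56/108 ≈ 0.518519.
d = −(3/4) ln(1 − 4p/3) = −0.75 ln(1 − 0.691359) = −0.75 ln(0.308641)
  = −0.75 × (-1.175576) = 0.881682 substitutions/site.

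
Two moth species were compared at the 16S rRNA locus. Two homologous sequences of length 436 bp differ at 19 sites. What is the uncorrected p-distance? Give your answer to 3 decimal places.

0.044

p = 19/436 = 0.043577… ≈ 0.044 (to 3 d.p.).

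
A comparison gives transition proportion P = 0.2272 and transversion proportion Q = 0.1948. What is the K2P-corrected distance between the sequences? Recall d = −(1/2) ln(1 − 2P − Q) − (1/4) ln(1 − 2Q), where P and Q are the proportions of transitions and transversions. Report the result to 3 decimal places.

Under the Kimura two-parameter model, d = −½ ln(1 − 2P − Q) − ¼ ln(1 − 2Q).
1 − 2P − Q = 0.3508, giving −½ ln(0.3508) = 0.523770.
1 − 2Q = 0.6104, giving −¼ ln(0.6104) = 0.123410.
d = 0.523770 + 0.123410 = 0.647180.

0.647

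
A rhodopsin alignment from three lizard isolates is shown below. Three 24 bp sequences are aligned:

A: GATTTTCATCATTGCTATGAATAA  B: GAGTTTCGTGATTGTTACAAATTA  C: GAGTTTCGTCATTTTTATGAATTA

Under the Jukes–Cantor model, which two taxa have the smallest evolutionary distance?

A–B: 7/24 differ, p = 0.292, d = 0.369.
A–C: 5/24 differ, p = 0.208, d = 0.244.
B–C: 4/24 differ, p = 0.167, d = 0.188.
The smallest distance is between B and C.

B and C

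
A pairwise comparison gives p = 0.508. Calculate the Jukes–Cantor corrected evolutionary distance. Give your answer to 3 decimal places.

0.848

d = −(3/4) ln(1 − 4p/3) = −0.75 ln(1 − 0.677333) = −0.75 ln(0.322667)
  = −0.75 × (-1.131134) = 0.848351 substitutions/site.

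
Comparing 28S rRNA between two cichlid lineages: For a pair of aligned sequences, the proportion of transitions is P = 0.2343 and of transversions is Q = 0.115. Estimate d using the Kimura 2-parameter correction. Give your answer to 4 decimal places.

0.5034

Under the Kimura two-parameter model, d = −½ ln(1 − 2P − Q) − ¼ ln(1 − 2Q).
1 − 2P − Q = 0.4164, giving −½ ln(0.4164) = 0.438054.
1 − 2Q = 0.77, giving −¼ ln(0.77) = 0.065341.
d = 0.438054 + 0.065341 = 0.503395.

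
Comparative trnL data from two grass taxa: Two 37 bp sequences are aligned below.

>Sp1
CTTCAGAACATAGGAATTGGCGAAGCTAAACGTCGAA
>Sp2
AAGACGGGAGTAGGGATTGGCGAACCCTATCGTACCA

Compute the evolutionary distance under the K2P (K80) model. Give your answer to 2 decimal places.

Of 37 sites, 5 differences are transitions and 12 are transversions, so P = 5/37 ≈ 0.135135 and Q = 12/37 ≈ 0.324324.
Under the Kimura two-parameter model, d = −½ ln(1 − 2P − Q) − ¼ ln(1 − 2Q).
1 − 2P − Q = 0.405406, giving −½ ln(0.405406) = 0.451433.
1 − 2Q = 0.351352, giving −¼ ln(0.351352) = 0.261492.
d = 0.451433 + 0.261492 = 0.712925.

0.71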